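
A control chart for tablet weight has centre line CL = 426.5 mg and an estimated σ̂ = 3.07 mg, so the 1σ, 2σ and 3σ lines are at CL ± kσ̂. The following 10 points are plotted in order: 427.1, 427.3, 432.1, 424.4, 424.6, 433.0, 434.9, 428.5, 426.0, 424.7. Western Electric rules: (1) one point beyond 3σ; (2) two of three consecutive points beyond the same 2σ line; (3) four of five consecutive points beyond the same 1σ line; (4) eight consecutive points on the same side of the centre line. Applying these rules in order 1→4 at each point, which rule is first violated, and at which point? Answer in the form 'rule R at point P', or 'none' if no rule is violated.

rule 2 at point 7

Zone of each point (C = within 1σ̂, B = 1σ̂–2σ̂, A = 2σ̂–3σ̂, * = beyond 3σ̂; sign = side of CL): 1:+C, 2:+C, 3:+B, 4:-C, 5:-C, 6:+A, 7:+A, 8:+C, 9:-C, 10:-C
Rule 2 (two of three consecutive points beyond the same 2σ limit) is satisfied at point 7.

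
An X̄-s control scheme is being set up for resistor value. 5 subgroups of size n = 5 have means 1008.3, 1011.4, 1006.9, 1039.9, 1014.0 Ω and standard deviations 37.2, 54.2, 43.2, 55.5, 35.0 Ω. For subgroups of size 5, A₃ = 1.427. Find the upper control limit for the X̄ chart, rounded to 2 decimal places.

X̄̄ = (1008.3 + 1011.4 + 1006.9 + 1039.9 + 1014.0) / 5 = 1016.1000
s̄ = (37.2 + 54.2 + 43.2 + 55.5 + 35.0) / 5 = 45.0200
UCL = X̄̄ + A₃·s̄ = 1016.1000 + 1.427 × 45.0200 = 1080.3435

1080.34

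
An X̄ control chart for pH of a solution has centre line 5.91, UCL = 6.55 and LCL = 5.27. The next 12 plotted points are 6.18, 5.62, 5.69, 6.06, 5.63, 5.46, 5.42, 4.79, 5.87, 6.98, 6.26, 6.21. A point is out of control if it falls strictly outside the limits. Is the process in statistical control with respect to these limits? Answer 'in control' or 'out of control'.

Compare each point to [5.27, 6.55]: sample 8 = 4.79 < LCL; sample 10 = 6.98 > UCL.

out of control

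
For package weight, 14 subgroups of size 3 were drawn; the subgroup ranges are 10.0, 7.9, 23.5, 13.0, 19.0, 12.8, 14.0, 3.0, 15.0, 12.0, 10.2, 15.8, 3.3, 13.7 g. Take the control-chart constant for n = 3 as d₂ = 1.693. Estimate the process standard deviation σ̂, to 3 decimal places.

7.307

R̄ = (10.0 + 7.9 + 23.5 + 13.0 + 19.0 + 12.8 + 14.0 + 3.0 + 15.0 + 12.0 + 10.2 + 15.8 + 3.3 + 13.7) / 14 = 12.3714
σ̂ = R̄ / d₂ = 12.3714 / 1.693 = 7.3074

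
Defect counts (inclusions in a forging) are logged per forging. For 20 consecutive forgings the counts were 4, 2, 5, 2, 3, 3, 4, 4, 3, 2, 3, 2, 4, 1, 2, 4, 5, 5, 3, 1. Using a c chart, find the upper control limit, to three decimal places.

8.382

c̄ = (4 + 2 + 5 + 2 + 3 + 3 + 4 + 4 + 3 + 2 + 3 + 2 + 4 + 1 + 2 + 4 + 5 + 5 + 3 + 1) / 20 = 62 / 20 = 3.1000
UCL = c̄ + 3√c̄ = 3.1000 + 3 × √3.1000 = 3.1000 + 3 × 1.7607 = 8.3820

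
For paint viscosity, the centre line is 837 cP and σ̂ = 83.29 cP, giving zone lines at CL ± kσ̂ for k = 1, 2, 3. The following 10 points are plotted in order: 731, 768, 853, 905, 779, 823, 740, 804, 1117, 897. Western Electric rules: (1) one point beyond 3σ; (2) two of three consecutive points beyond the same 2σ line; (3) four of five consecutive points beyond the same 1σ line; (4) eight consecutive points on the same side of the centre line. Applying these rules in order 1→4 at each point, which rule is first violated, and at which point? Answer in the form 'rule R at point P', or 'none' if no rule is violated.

Zone of each point (C = within 1σ̂, B = 1σ̂–2σ̂, A = 2σ̂–3σ̂, * = beyond 3σ̂; sign = side of CL): 1:-B, 2:-C, 3:+C, 4:+C, 5:-C, 6:-C, 7:-B, 8:-C, 9:+*, 10:+C
Rule 1 (one point beyond the 3σ limits) is satisfied at point 9.

rule 1 at point 9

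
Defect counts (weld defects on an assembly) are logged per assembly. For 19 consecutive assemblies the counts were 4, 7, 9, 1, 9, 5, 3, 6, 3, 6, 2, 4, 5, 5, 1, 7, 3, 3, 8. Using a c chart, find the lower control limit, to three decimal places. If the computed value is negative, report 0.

c̄ = (4 + 7 + 9 + 1 + 9 + 5 + 3 + 6 + 3 + 6 + 2 + 4 + 5 + 5 + 1 + 7 + 3 + 3 + 8) / 19 = 91 / 19 = 4.7895
LCL = c̄ − 3√c̄ = 4.7895 − 3 × 2.1885 = -1.7760 → 0 (cannot be negative)

0.000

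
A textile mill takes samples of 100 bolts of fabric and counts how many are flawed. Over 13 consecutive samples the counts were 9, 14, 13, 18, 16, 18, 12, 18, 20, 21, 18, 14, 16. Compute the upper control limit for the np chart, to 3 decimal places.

26.900

p̄ = Σdᵢ / (k·n) = 207 / (13 × 100) = 0.15923
UCL = np̄ + 3·√(np̄(1−p̄)) = 15.9231 + 3 × √(15.9231×0.84077) = 15.9231 + 3 × 3.6589 = 26.8998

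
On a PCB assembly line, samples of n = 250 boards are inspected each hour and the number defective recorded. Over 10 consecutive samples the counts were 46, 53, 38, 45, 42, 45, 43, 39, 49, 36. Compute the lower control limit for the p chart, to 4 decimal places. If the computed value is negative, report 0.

0.1024

p̄ = Σdᵢ / (k·n) = 436 / (10 × 250) = 0.17440
LCL = p̄ − 3·√(p̄(1−p̄)/n) = 0.17440 − 3 × 0.02400 = 0.10240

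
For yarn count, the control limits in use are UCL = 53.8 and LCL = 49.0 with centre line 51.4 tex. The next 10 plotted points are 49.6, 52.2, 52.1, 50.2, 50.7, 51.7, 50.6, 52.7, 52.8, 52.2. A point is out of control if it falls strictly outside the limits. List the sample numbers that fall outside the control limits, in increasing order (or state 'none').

none

All 10 points lie within [49.0, 53.8].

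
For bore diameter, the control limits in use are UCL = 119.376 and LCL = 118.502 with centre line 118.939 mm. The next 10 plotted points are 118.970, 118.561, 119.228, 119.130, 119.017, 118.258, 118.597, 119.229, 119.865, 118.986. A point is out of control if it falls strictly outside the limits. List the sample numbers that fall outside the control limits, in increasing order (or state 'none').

Compare each point to [118.502, 119.376]: sample 6 = 118.258 < LCL; sample 9 = 119.865 > UCL.

6, 9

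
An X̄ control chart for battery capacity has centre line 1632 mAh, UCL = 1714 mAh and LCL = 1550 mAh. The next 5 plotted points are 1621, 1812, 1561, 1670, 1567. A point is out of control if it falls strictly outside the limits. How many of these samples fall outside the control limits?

1

Compare each point to [1550, 1714]: sample 2 = 1812 > UCL.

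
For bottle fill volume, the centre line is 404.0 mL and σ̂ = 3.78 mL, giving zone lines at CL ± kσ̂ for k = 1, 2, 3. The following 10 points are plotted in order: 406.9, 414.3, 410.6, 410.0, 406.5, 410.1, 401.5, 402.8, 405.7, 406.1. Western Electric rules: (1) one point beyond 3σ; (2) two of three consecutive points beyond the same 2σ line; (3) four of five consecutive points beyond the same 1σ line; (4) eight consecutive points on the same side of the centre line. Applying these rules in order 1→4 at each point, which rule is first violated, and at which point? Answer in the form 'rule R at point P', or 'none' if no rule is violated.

Zone of each point (C = within 1σ̂, B = 1σ̂–2σ̂, A = 2σ̂–3σ̂, * = beyond 3σ̂; sign = side of CL): 1:+C, 2:+A, 3:+B, 4:+B, 5:+C, 6:+B, 7:-C, 8:-C, 9:+C, 10:+C
Rule 3 (four of five consecutive points beyond the same 1σ limit) is satisfied at point 6.

rule 3 at point 6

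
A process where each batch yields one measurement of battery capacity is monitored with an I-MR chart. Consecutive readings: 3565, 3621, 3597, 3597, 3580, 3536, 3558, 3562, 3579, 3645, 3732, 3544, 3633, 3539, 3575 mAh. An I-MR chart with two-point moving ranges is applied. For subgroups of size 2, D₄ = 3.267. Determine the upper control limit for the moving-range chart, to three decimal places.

173.618

Moving ranges: 56, 24, 0, 17, 44, 22, 4, 17, 66, 87, 188, 89, 94, 36; M̄R̄ = 744.0000 / 14 = 53.1429
UCL_MR = D₄·M̄R̄ = 3.267 × 53.1429 = 173.6177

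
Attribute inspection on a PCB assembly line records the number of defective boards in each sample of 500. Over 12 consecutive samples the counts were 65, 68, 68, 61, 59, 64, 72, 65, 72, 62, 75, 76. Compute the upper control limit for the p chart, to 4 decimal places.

0.1803

p̄ = Σdᵢ / (k·n) = 807 / (12 × 500) = 0.13450
UCL = p̄ + 3·√(p̄(1−p̄)/n) = 0.13450 + 3 × √(0.13450×0.86550/500) = 0.13450 + 3 × 0.01526 = 0.18028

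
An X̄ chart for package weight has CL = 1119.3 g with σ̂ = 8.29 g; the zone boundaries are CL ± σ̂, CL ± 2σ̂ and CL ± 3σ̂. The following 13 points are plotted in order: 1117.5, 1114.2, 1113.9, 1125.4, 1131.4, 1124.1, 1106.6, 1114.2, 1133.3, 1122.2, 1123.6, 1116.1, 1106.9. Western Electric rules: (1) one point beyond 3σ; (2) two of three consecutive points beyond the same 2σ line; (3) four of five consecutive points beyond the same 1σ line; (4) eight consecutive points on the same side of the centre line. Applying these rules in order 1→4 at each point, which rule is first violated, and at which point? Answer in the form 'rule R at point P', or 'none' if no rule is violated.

none

Zone of each point (C = within 1σ̂, B = 1σ̂–2σ̂, A = 2σ̂–3σ̂, * = beyond 3σ̂; sign = side of CL): 1:-C, 2:-C, 3:-C, 4:+C, 5:+B, 6:+C, 7:-B, 8:-C, 9:+B, 10:+C, 11:+C, 12:-C, 13:-B
No rule fires across all 13 points.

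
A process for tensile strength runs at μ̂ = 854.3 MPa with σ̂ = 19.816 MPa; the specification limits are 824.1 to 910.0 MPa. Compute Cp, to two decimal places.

Cp = (USL − LSL) / (6σ̂) = (910.0 − 824.1) / (6 × 19.816) = 85.9000 / 118.8960 = 0.7225

0.72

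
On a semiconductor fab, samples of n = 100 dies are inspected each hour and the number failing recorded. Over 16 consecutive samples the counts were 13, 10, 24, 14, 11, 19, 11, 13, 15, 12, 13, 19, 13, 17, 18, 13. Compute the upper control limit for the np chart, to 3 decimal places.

p̄ = Σdᵢ / (k·n) = 235 / (16 × 100) = 0.14688
UCL = np̄ + 3·√(np̄(1−p̄)) = 14.6875 + 3 × √(14.6875×0.85313) = 14.6875 + 3 × 3.5398 = 25.3069

25.307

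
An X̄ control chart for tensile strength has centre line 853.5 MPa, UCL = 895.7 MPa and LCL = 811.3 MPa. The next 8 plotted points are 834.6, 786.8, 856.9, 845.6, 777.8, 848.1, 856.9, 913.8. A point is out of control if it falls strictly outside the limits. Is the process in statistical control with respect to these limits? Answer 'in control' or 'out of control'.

out of control

Compare each point to [811.3, 895.7]: sample 2 = 786.8 < LCL; sample 5 = 777.8 < LCL; sample 8 = 913.8 > UCL.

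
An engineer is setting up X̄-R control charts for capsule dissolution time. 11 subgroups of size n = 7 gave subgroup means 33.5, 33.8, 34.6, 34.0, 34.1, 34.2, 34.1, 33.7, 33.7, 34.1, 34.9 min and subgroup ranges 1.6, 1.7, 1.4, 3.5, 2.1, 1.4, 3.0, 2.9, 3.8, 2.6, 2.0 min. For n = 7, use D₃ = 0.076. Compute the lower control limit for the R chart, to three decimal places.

0.180

R̄ = (1.6 + 1.7 + 1.4 + 3.5 + 2.1 + 1.4 + 3.0 + 2.9 + 3.8 + 2.6 + 2.0) / 11 = 26.0000 / 11 = 2.3636
LCL_R = D₃·R̄ = 0.076 × 2.3636 = 0.1796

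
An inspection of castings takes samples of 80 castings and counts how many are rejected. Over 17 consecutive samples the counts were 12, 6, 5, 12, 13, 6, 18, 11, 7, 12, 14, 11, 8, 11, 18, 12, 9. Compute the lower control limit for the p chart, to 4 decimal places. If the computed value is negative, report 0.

0.0210

p̄ = Σdᵢ / (k·n) = 185 / (17 × 80) = 0.13603
LCL = p̄ − 3·√(p̄(1−p̄)/n) = 0.13603 − 3 × 0.03833 = 0.02104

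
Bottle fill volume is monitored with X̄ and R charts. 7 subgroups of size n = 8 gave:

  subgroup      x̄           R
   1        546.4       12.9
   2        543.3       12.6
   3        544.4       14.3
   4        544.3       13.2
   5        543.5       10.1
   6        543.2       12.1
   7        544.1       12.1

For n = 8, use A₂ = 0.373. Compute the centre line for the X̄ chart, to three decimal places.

544.171

X̄̄ = (546.4 + 543.3 + 544.4 + 544.3 + 543.5 + 543.2 + 544.1) / 7 = 3809.2000 / 7 = 544.1714
CL = X̄̄ = 544.1714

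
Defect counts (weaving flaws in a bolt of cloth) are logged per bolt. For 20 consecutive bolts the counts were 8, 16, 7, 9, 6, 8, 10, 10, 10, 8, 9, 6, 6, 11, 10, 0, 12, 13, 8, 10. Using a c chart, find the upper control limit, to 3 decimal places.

c̄ = (8 + 16 + 7 + 9 + 6 + 8 + 10 + 10 + 10 + 8 + 9 + 6 + 6 + 11 + 10 + 0 + 12 + 13 + 8 + 10) / 20 = 177 / 20 = 8.8500
UCL = c̄ + 3√c̄ = 8.8500 + 3 × √8.8500 = 8.8500 + 3 × 2.9749 = 17.7747

17.775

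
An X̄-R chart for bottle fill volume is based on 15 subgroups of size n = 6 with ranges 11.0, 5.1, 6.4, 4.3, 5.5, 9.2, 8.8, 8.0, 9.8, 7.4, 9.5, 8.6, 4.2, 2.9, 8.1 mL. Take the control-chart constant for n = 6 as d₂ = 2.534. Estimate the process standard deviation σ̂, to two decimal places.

2.86

R̄ = (11.0 + 5.1 + 6.4 + 4.3 + 5.5 + 9.2 + 8.8 + 8.0 + 9.8 + 7.4 + 9.5 + 8.6 + 4.2 + 2.9 + 8.1) / 15 = 7.2533
σ̂ = R̄ / d₂ = 7.2533 / 2.534 = 2.8624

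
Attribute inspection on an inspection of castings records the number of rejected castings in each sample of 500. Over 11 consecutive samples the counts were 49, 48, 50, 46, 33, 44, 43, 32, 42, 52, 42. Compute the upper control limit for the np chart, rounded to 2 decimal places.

p̄ = Σdᵢ / (k·n) = 481 / (11 × 500) = 0.08745
UCL = np̄ + 3·√(np̄(1−p̄)) = 43.7273 + 3 × √(43.7273×0.91255) = 43.7273 + 3 × 6.3169 = 62.6779

62.68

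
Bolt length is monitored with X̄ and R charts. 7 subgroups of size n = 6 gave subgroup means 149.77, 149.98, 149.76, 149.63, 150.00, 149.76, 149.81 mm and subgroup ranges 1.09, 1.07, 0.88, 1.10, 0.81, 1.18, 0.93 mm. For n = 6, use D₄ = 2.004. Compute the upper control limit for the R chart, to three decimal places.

R̄ = (1.09 + 1.07 + 0.88 + 1.10 + 0.81 + 1.18 + 0.93) / 7 = 7.0600 / 7 = 1.0086
UCL_R = D₄·R̄ = 2.004 × 1.0086 = 2.0212

2.021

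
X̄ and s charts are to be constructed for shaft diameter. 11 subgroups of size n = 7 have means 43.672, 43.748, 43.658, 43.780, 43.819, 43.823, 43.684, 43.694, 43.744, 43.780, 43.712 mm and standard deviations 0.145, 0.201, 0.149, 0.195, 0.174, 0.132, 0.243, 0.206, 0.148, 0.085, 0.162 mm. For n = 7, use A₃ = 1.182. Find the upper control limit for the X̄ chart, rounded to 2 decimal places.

X̄̄ = (43.672 + 43.748 + 43.658 + 43.780 + 43.819 + 43.823 + 43.684 + 43.694 + 43.744 + 43.780 + 43.712) / 11 = 43.7376
s̄ = (0.145 + 0.201 + 0.149 + 0.195 + 0.174 + 0.132 + 0.243 + 0.206 + 0.148 + 0.085 + 0.162) / 11 = 0.1673
UCL = X̄̄ + A₃·s̄ = 43.7376 + 1.182 × 0.1673 = 43.9354

43.94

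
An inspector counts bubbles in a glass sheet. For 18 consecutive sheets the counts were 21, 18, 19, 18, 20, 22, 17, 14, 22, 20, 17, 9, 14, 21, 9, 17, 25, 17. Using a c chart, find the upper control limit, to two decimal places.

c̄ = (21 + 18 + 19 + 18 + 20 + 22 + 17 + 14 + 22 + 20 + 17 + 9 + 14 + 21 + 9 + 17 + 25 + 17) / 18 = 320 / 18 = 17.7778
UCL = c̄ + 3√c̄ = 17.7778 + 3 × √17.7778 = 17.7778 + 3 × 4.2164 = 30.4269

30.43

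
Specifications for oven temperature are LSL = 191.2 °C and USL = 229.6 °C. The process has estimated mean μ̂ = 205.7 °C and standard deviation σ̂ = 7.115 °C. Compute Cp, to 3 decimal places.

Cp = (USL − LSL) / (6σ̂) = (229.6 − 191.2) / (6 × 7.115) = 38.4000 / 42.6900 = 0.8995

0.900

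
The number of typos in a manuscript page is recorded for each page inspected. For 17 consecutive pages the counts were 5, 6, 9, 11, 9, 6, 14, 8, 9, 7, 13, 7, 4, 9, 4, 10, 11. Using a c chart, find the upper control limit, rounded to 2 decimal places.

17.02

c̄ = (5 + 6 + 9 + 11 + 9 + 6 + 14 + 8 + 9 + 7 + 13 + 7 + 4 + 9 + 4 + 10 + 11) / 17 = 142 / 17 = 8.3529
UCL = c̄ + 3√c̄ = 8.3529 + 3 × √8.3529 = 8.3529 + 3 × 2.8901 = 17.0234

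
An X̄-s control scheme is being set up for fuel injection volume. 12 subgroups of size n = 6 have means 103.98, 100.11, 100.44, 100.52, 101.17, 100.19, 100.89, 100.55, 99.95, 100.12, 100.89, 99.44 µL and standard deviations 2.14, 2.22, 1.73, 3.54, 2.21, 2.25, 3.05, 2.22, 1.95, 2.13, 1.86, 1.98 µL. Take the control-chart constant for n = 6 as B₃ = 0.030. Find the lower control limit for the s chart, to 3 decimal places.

s̄ = (2.14 + 2.22 + 1.73 + 3.54 + 2.21 + 2.25 + 3.05 + 2.22 + 1.95 + 2.13 + 1.86 + 1.98) / 12 = 2.2733
LCL_s = B₃·s̄ = 0.030 × 2.2733 = 0.0682

0.068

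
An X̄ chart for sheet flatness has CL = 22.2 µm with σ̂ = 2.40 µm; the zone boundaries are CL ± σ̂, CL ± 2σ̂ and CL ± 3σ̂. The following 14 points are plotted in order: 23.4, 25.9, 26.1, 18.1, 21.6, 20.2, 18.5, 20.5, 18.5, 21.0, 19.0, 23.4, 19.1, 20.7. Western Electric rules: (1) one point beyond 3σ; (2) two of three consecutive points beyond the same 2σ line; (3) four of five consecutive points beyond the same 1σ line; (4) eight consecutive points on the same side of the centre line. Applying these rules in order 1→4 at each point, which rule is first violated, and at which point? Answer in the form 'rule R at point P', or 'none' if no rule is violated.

rule 4 at point 11

Zone of each point (C = within 1σ̂, B = 1σ̂–2σ̂, A = 2σ̂–3σ̂, * = beyond 3σ̂; sign = side of CL): 1:+C, 2:+B, 3:+B, 4:-B, 5:-C, 6:-C, 7:-B, 8:-C, 9:-B, 10:-C, 11:-B, 12:+C, 13:-B, 14:-C
Rule 4 (eight consecutive points on the same side of the centre line) is satisfied at point 11.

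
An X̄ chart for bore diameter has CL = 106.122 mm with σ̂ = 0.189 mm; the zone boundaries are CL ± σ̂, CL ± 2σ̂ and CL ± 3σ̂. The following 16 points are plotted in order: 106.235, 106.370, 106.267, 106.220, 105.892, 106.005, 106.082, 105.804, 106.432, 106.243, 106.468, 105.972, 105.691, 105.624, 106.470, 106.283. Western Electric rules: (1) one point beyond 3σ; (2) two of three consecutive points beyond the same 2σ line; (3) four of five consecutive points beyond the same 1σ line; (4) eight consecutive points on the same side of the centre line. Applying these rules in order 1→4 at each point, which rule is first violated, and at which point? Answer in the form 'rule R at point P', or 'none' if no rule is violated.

Zone of each point (C = within 1σ̂, B = 1σ̂–2σ̂, A = 2σ̂–3σ̂, * = beyond 3σ̂; sign = side of CL): 1:+C, 2:+B, 3:+C, 4:+C, 5:-B, 6:-C, 7:-C, 8:-B, 9:+B, 10:+C, 11:+B, 12:-C, 13:-A, 14:-A, 15:+B, 16:+C
Rule 2 (two of three consecutive points beyond the same 2σ limit) is satisfied at point 14.

rule 2 at point 14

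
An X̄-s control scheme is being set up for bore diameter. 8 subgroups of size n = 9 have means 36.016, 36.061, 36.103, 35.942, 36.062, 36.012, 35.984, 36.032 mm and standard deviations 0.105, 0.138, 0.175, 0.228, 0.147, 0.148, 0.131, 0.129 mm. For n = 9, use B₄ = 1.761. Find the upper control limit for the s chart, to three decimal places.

s̄ = (0.105 + 0.138 + 0.175 + 0.228 + 0.147 + 0.148 + 0.131 + 0.129) / 8 = 0.1501
UCL_s = B₄·s̄ = 1.761 × 0.1501 = 0.2644

0.264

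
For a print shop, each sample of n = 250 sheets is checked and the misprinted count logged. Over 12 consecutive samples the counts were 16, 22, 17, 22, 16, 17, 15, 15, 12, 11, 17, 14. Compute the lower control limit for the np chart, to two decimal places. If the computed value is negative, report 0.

p̄ = Σdᵢ / (k·n) = 194 / (12 × 250) = 0.06467
LCL = np̄ − 3·√(np̄(1−p̄)) = 16.1667 − 3 × 3.8886 = 4.5009

4.50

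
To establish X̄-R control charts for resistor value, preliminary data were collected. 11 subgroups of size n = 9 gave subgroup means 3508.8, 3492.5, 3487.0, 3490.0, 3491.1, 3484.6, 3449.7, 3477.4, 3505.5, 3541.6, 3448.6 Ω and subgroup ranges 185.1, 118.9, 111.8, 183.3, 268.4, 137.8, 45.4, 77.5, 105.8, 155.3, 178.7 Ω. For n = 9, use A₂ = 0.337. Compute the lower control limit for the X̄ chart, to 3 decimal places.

X̄̄ = (3508.8 + 3492.5 + 3487.0 + 3490.0 + 3491.1 + 3484.6 + 3449.7 + 3477.4 + 3505.5 + 3541.6 + 3448.6) / 11 = 38376.8000 / 11 = 3488.8000
R̄ = (185.1 + 118.9 + 111.8 + 183.3 + 268.4 + 137.8 + 45.4 + 77.5 + 105.8 + 155.3 + 178.7) / 11 = 1568.0000 / 11 = 142.5455
LCL = X̄̄ − A₂·R̄ = 3488.8000 − 0.337 × 142.5455 = 3440.7622

3440.762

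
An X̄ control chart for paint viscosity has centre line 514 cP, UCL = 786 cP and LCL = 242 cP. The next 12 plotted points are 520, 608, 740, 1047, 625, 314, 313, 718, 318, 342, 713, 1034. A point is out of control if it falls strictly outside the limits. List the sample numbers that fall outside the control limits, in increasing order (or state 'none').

4, 12

Compare each point to [242, 786]: sample 4 = 1047 > UCL; sample 12 = 1034 > UCL.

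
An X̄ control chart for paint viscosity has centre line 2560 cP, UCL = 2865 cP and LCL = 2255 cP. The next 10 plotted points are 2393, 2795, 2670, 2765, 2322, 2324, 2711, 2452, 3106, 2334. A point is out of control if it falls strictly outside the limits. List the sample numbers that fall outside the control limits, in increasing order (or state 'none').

9

Compare each point to [2255, 2865]: sample 9 = 3106 > UCL.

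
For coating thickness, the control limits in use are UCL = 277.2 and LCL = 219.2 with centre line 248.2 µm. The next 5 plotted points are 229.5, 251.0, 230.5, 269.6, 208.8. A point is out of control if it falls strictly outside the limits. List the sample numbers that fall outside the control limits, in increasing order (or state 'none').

Compare each point to [219.2, 277.2]: sample 5 = 208.8 < LCL.

5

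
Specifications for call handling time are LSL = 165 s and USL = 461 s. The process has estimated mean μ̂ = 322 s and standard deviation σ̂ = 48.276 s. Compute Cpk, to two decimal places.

Cpu = (USL − μ̂) / (3σ̂) = (461 − 322) / (3 × 48.276) = 0.9598; Cpl = (μ̂ − LSL) / (3σ̂) = (322 − 165) / (3 × 48.276) = 1.0840; Cpk = min(Cpu, Cpl) = 0.9598

0.96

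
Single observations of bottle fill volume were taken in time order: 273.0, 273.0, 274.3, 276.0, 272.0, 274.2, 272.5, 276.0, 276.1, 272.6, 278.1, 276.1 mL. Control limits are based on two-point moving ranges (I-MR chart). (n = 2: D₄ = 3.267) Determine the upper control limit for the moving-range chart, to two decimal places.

Moving ranges: 0.0, 1.3, 1.7, 4.0, 2.2, 1.7, 3.5, 0.1, 3.5, 5.5, 2.0; M̄R̄ = 25.5000 / 11 = 2.3182
UCL_MR = D₄·M̄R̄ = 3.267 × 2.3182 = 7.5735

7.57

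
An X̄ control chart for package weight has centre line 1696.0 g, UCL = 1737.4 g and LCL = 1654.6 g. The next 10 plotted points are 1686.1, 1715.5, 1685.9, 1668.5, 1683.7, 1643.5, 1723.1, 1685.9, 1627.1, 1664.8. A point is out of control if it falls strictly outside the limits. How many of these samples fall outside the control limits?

2

Compare each point to [1654.6, 1737.4]: sample 6 = 1643.5 < LCL; sample 9 = 1627.1 < LCL.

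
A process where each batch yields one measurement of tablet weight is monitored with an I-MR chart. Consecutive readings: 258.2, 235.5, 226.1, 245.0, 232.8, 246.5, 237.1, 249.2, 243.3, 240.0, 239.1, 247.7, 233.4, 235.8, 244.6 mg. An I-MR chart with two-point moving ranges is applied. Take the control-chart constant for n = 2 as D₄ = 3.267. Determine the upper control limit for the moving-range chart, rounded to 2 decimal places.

33.28

Moving ranges: 22.7, 9.4, 18.9, 12.2, 13.7, 9.4, 12.1, 5.9, 3.3, 0.9, 8.6, 14.3, 2.4, 8.8; M̄R̄ = 142.6000 / 14 = 10.1857
UCL_MR = D₄·M̄R̄ = 3.267 × 10.1857 = 33.2767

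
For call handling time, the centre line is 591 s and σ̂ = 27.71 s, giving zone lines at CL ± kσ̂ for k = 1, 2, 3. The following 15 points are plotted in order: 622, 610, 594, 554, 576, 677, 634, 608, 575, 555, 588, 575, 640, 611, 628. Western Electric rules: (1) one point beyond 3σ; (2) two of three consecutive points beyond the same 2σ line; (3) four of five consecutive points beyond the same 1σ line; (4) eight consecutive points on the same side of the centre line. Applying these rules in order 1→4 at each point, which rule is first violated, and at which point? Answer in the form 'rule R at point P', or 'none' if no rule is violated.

rule 1 at point 6

Zone of each point (C = within 1σ̂, B = 1σ̂–2σ̂, A = 2σ̂–3σ̂, * = beyond 3σ̂; sign = side of CL): 1:+B, 2:+C, 3:+C, 4:-B, 5:-C, 6:+*, 7:+B, 8:+C, 9:-C, 10:-B, 11:-C, 12:-C, 13:+B, 14:+C, 15:+B
Rule 1 (one point beyond the 3σ limits) is satisfied at point 6.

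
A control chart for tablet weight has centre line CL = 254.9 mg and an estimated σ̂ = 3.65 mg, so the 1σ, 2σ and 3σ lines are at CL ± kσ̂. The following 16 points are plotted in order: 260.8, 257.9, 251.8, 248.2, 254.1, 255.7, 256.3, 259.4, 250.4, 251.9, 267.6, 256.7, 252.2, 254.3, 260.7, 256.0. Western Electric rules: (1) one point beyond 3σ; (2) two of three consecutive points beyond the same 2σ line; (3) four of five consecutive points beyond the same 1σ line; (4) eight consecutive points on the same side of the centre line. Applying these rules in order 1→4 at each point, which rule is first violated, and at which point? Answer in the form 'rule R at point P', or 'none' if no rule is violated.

rule 1 at point 11

Zone of each point (C = within 1σ̂, B = 1σ̂–2σ̂, A = 2σ̂–3σ̂, * = beyond 3σ̂; sign = side of CL): 1:+B, 2:+C, 3:-C, 4:-B, 5:-C, 6:+C, 7:+C, 8:+B, 9:-B, 10:-C, 11:+*, 12:+C, 13:-C, 14:-C, 15:+B, 16:+C
Rule 1 (one point beyond the 3σ limits) is satisfied at point 11.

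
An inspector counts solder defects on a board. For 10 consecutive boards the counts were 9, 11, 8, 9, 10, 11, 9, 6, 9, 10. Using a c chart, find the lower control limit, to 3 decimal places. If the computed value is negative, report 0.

c̄ = (9 + 11 + 8 + 9 + 10 + 11 + 9 + 6 + 9 + 10) / 10 = 92 / 10 = 9.2000
LCL = c̄ − 3√c̄ = 9.2000 − 3 × 3.0332 = 0.1005

0.101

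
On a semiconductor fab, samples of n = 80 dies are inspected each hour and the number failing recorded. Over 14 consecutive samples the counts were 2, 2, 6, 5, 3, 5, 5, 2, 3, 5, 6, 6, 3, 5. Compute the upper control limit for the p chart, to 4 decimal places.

p̄ = Σdᵢ / (k·n) = 58 / (14 × 80) = 0.05179
UCL = p̄ + 3·√(p̄(1−p̄)/n) = 0.05179 + 3 × √(0.05179×0.94821/80) = 0.05179 + 3 × 0.02477 = 0.12611

0.1261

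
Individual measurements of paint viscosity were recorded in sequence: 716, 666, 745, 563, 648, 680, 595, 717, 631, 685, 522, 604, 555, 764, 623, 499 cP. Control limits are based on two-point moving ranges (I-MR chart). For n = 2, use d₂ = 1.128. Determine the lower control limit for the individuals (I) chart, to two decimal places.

X̄ = (716 + 666 + 745 + 563 + 648 + 680 + 595 + 717 + 631 + 685 + 522 + 604 + 555 + 764 + 623 + 499) / 16 = 638.3125
Moving ranges: 50, 79, 182, 85, 32, 85, 122, 86, 54, 163, 82, 49, 209, 141, 124; M̄R̄ = 1543.0000 / 15 = 102.8667
LCL = X̄ − 3·M̄R̄/d₂ = 638.3125 − 3 × 102.8667 / 1.128 = 364.7309

364.73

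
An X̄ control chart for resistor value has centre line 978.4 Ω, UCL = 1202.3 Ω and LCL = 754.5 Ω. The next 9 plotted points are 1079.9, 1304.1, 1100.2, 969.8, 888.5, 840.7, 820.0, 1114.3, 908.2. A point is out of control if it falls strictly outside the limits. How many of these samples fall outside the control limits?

Compare each point to [754.5, 1202.3]: sample 2 = 1304.1 > UCL.

1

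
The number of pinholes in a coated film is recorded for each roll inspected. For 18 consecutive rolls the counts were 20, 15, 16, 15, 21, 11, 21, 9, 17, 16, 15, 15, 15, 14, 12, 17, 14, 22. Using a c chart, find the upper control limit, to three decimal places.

c̄ = (20 + 15 + 16 + 15 + 21 + 11 + 21 + 9 + 17 + 16 + 15 + 15 + 15 + 14 + 12 + 17 + 14 + 22) / 18 = 285 / 18 = 15.8333
UCL = c̄ + 3√c̄ = 15.8333 + 3 × √15.8333 = 15.8333 + 3 × 3.9791 = 27.7707

27.771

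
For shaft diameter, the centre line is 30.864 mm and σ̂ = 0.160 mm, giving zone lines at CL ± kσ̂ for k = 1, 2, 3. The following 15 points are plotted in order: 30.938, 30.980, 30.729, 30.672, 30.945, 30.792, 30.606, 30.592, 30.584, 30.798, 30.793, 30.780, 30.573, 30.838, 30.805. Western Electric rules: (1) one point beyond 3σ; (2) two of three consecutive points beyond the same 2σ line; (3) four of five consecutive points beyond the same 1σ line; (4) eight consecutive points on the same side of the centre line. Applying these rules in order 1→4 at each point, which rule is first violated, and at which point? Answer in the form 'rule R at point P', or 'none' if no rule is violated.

rule 4 at point 13

Zone of each point (C = within 1σ̂, B = 1σ̂–2σ̂, A = 2σ̂–3σ̂, * = beyond 3σ̂; sign = side of CL): 1:+C, 2:+C, 3:-C, 4:-B, 5:+C, 6:-C, 7:-B, 8:-B, 9:-B, 10:-C, 11:-C, 12:-C, 13:-B, 14:-C, 15:-C
Rule 4 (eight consecutive points on the same side of the centre line) is satisfied at point 13.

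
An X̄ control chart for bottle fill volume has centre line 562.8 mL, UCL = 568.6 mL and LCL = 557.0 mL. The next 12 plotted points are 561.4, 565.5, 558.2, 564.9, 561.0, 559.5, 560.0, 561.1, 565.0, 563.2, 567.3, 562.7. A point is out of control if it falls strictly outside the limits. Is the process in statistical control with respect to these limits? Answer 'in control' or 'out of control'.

in control

All 12 points lie within [557.0, 568.6].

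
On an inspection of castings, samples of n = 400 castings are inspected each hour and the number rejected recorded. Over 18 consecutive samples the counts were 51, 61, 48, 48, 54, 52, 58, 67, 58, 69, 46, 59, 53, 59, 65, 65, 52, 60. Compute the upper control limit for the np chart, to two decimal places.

77.91

p̄ = Σdᵢ / (k·n) = 1025 / (18 × 400) = 0.14236
UCL = np̄ + 3·√(np̄(1−p̄)) = 56.9444 + 3 × √(56.9444×0.85764) = 56.9444 + 3 × 6.9884 = 77.9097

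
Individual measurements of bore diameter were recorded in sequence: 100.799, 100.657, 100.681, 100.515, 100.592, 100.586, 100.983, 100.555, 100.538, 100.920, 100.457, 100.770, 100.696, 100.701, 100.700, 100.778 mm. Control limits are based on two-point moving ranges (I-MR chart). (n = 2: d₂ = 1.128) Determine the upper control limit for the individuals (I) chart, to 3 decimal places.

101.139

X̄ = (100.799 + 100.657 + 100.681 + 100.515 + 100.592 + 100.586 + 100.983 + 100.555 + 100.538 + 100.920 + 100.457 + 100.770 + 100.696 + 100.701 + 100.700 + 100.778) / 16 = 100.6830
Moving ranges: 0.142, 0.024, 0.166, 0.077, 0.006, 0.397, 0.428, 0.017, 0.382, 0.463, 0.313, 0.074, 0.005, 0.001, 0.078; M̄R̄ = 2.5730 / 15 = 0.1715
UCL = X̄ + 3·M̄R̄/d₂ = 100.6830 + 3 × 0.1715 / 1.128 = 101.1392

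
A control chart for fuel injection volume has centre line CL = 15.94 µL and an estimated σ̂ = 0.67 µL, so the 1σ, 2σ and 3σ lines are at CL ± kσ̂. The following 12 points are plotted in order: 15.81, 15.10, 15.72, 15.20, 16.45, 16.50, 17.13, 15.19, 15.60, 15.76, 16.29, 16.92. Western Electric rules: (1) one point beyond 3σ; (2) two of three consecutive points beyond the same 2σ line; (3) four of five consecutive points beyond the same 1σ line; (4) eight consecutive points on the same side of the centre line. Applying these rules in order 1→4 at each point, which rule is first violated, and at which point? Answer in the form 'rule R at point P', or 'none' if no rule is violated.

none

Zone of each point (C = within 1σ̂, B = 1σ̂–2σ̂, A = 2σ̂–3σ̂, * = beyond 3σ̂; sign = side of CL): 1:-C, 2:-B, 3:-C, 4:-B, 5:+C, 6:+C, 7:+B, 8:-B, 9:-C, 10:-C, 11:+C, 12:+B
No rule fires across all 12 points.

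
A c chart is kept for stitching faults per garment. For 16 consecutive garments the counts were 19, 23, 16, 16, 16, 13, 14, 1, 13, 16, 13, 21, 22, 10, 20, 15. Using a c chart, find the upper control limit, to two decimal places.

27.31

c̄ = (19 + 23 + 16 + 16 + 16 + 13 + 14 + 1 + 13 + 16 + 13 + 21 + 22 + 10 + 20 + 15) / 16 = 248 / 16 = 15.5000
UCL = c̄ + 3√c̄ = 15.5000 + 3 × √15.5000 = 15.5000 + 3 × 3.9370 = 27.3110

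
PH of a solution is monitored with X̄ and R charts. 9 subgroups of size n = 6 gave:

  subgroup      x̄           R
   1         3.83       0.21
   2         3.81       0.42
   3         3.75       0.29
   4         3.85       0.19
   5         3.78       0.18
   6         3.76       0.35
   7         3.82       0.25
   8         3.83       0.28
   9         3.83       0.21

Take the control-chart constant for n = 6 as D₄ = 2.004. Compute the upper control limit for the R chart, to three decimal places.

R̄ = (0.21 + 0.42 + 0.29 + 0.19 + 0.18 + 0.35 + 0.25 + 0.28 + 0.21) / 9 = 2.3800 / 9 = 0.2644
UCL_R = D₄·R̄ = 2.004 × 0.2644 = 0.5299

0.530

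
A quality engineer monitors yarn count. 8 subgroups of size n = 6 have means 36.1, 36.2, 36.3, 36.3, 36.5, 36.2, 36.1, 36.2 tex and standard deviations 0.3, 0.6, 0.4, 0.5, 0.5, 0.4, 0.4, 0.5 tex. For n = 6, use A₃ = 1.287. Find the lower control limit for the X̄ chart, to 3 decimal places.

35.658

X̄̄ = (36.1 + 36.2 + 36.3 + 36.3 + 36.5 + 36.2 + 36.1 + 36.2) / 8 = 36.2375
s̄ = (0.3 + 0.6 + 0.4 + 0.5 + 0.5 + 0.4 + 0.4 + 0.5) / 8 = 0.4500
LCL = X̄̄ − A₃·s̄ = 36.2375 − 1.287 × 0.4500 = 35.6583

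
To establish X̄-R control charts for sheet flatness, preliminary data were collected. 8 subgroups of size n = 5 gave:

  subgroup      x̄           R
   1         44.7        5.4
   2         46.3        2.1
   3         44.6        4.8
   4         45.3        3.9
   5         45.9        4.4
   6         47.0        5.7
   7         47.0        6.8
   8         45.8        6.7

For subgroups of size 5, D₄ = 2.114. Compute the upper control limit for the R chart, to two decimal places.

10.52

R̄ = (5.4 + 2.1 + 4.8 + 3.9 + 4.4 + 5.7 + 6.8 + 6.7) / 8 = 39.8000 / 8 = 4.9750
UCL_R = D₄·R̄ = 2.114 × 4.9750 = 10.5171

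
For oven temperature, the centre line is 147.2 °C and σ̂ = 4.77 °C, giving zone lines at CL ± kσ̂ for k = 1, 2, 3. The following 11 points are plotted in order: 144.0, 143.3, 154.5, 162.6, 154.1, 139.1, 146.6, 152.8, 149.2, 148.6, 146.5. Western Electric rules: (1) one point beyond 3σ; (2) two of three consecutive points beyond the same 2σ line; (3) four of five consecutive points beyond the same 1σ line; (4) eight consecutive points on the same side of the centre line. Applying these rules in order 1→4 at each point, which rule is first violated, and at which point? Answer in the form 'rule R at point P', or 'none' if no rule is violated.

Zone of each point (C = within 1σ̂, B = 1σ̂–2σ̂, A = 2σ̂–3σ̂, * = beyond 3σ̂; sign = side of CL): 1:-C, 2:-C, 3:+B, 4:+*, 5:+B, 6:-B, 7:-C, 8:+B, 9:+C, 10:+C, 11:-C
Rule 1 (one point beyond the 3σ limits) is satisfied at point 4.

rule 1 at point 4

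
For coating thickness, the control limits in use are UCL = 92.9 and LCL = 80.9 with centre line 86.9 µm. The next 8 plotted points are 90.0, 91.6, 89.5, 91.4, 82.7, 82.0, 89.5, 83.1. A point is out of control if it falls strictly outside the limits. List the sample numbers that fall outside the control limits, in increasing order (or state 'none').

All 8 points lie within [80.9, 92.9].

none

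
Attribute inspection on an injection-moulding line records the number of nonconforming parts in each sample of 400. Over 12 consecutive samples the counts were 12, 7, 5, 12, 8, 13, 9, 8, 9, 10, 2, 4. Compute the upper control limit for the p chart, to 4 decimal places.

0.0419

p̄ = Σdᵢ / (k·n) = 99 / (12 × 400) = 0.02063
UCL = p̄ + 3·√(p̄(1−p̄)/n) = 0.02063 + 3 × √(0.02063×0.97937/400) = 0.02063 + 3 × 0.00711 = 0.04194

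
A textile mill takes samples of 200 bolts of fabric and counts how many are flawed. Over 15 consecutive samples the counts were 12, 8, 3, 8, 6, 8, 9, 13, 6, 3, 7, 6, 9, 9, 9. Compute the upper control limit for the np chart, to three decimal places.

15.913

p̄ = Σdᵢ / (k·n) = 116 / (15 × 200) = 0.03867
UCL = np̄ + 3·√(np̄(1−p̄)) = 7.7333 + 3 × √(7.7333×0.96133) = 7.7333 + 3 × 2.7266 = 15.9131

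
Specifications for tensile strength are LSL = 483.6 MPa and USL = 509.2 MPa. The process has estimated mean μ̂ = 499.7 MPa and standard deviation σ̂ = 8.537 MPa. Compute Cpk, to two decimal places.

Cpu = (USL − μ̂) / (3σ̂) = (509.2 − 499.7) / (3 × 8.537) = 0.3709; Cpl = (μ̂ − LSL) / (3σ̂) = (499.7 − 483.6) / (3 × 8.537) = 0.6286; Cpk = min(Cpu, Cpl) = 0.3709

0.37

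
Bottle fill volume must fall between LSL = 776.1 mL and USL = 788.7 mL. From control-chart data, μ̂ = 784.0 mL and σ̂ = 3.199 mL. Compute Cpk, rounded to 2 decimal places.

0.49

Cpu = (USL − μ̂) / (3σ̂) = (788.7 − 784.0) / (3 × 3.199) = 0.4897; Cpl = (μ̂ − LSL) / (3σ̂) = (784.0 − 776.1) / (3 × 3.199) = 0.8232; Cpk = min(Cpu, Cpl) = 0.4897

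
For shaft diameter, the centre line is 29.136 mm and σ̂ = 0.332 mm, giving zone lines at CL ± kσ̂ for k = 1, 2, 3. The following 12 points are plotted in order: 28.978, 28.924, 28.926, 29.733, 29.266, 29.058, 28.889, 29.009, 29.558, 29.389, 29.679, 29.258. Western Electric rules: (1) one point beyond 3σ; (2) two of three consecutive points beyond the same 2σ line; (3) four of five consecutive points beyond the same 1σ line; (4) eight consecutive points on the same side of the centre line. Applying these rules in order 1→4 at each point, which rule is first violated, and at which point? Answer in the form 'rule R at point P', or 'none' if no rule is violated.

Zone of each point (C = within 1σ̂, B = 1σ̂–2σ̂, A = 2σ̂–3σ̂, * = beyond 3σ̂; sign = side of CL): 1:-C, 2:-C, 3:-C, 4:+B, 5:+C, 6:-C, 7:-C, 8:-C, 9:+B, 10:+C, 11:+B, 12:+C
No rule fires across all 12 points.

none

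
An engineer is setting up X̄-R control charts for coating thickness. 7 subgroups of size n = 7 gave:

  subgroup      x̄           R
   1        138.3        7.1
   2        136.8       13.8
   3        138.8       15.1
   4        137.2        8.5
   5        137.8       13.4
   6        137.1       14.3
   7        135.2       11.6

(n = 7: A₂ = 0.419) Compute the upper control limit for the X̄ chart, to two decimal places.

142.33

X̄̄ = (138.3 + 136.8 + 138.8 + 137.2 + 137.8 + 137.1 + 135.2) / 7 = 961.2000 / 7 = 137.3143
R̄ = (7.1 + 13.8 + 15.1 + 8.5 + 13.4 + 14.3 + 11.6) / 7 = 83.8000 / 7 = 11.9714
UCL = X̄̄ + A₂·R̄ = 137.3143 + 0.419 × 11.9714 = 142.3303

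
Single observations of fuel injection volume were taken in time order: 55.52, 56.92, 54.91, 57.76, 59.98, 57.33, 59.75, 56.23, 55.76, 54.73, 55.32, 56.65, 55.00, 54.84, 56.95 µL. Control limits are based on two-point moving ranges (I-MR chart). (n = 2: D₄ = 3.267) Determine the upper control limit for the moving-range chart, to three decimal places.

Moving ranges: 1.40, 2.01, 2.85, 2.22, 2.65, 2.42, 3.52, 0.47, 1.03, 0.59, 1.33, 1.65, 0.16, 2.11; M̄R̄ = 24.4100 / 14 = 1.7436
UCL_MR = D₄·M̄R̄ = 3.267 × 1.7436 = 5.6962

5.696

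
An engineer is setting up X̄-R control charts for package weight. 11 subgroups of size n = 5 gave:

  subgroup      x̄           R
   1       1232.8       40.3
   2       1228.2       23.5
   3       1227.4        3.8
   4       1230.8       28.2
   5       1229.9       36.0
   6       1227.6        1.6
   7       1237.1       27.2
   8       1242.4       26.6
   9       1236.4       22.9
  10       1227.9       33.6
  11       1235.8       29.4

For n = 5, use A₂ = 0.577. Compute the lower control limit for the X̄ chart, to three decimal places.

1218.066

X̄̄ = (1232.8 + 1228.2 + 1227.4 + 1230.8 + 1229.9 + 1227.6 + 1237.1 + 1242.4 + 1236.4 + 1227.9 + 1235.8) / 11 = 13556.3000 / 11 = 1232.3909
R̄ = (40.3 + 23.5 + 3.8 + 28.2 + 36.0 + 1.6 + 27.2 + 26.6 + 22.9 + 33.6 + 29.4) / 11 = 273.1000 / 11 = 24.8273
LCL = X̄̄ − A₂·R̄ = 1232.3909 − 0.577 × 24.8273 = 1218.0656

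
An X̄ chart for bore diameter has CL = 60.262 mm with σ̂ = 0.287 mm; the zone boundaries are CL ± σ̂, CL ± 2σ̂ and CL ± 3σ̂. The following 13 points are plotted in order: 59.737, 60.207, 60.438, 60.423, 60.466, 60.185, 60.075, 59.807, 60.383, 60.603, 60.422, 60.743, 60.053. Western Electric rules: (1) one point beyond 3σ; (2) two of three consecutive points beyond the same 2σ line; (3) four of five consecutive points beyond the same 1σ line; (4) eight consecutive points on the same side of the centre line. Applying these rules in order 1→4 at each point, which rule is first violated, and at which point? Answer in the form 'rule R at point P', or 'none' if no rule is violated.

none

Zone of each point (C = within 1σ̂, B = 1σ̂–2σ̂, A = 2σ̂–3σ̂, * = beyond 3σ̂; sign = side of CL): 1:-B, 2:-C, 3:+C, 4:+C, 5:+C, 6:-C, 7:-C, 8:-B, 9:+C, 10:+B, 11:+C, 12:+B, 13:-C
No rule fires across all 13 points.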